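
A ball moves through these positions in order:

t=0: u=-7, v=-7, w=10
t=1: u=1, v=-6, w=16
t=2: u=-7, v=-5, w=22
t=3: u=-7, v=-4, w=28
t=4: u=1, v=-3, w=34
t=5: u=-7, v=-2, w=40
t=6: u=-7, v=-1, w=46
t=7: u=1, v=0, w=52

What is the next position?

u=-7, v=1, w=58

U: cycles through -7, 1, -7 every 3 steps. Step 8 lands at position 2 of the cycle → -7.
V: linear, +1 per step → 1 at step 8.
W: linear, +6 per step → 58 at step 8.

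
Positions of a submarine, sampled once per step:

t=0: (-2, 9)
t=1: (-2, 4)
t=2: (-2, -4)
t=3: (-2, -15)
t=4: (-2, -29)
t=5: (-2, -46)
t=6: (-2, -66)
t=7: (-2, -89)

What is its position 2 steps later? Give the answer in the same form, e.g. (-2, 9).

(-2, -144)

Taking differences between consecutive positions: (+0, -5), (+0, -8), (+0, -11), (+0, -14), (+0, -17), (+0, -20), (+0, -23). These grow by (+0, -3) each step.
step 8: (-2, -89) + (+0, -26) → (-2, -115)
step 9: (-2, -115) + (+0, -29) → (-2, -144)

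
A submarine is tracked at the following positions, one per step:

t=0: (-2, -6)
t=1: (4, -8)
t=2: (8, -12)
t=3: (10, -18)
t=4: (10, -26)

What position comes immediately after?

(8, -36)

Successive displacements: (+6, -2), (+4, -4), (+2, -6), (+0, -8) — each changes by (-2, -2).
step 5: (10, -26) + (-2, -10) → (8, -36)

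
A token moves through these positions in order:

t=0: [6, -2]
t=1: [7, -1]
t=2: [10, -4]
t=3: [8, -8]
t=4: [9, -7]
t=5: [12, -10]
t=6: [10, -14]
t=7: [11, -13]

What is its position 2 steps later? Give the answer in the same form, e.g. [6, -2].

Step-to-step displacements: [+1, +1], [+3, -3], [-2, -4], [+1, +1], [+3, -3], [-2, -4], [+1, +1] — a repeating cycle of length 3.
step 8: apply [+3, -3] → [14, -16]
step 9: apply [-2, -4] → [12, -20]

[12, -20]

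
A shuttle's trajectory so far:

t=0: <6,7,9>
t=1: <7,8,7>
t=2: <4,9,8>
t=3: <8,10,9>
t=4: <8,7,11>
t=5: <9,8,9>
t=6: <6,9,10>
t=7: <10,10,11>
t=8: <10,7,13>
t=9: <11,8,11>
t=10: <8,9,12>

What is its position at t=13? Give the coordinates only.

<13,8,13>

The moves between consecutive positions are <+1,+1,-2>, <-3,+1,+1>, <+4,+1,+1>, <+0,-3,+2>, <+1,+1,-2>, <-3,+1,+1>, <+4,+1,+1>, <+0,-3,+2>, <+1,+1,-2>, <-3,+1,+1>; they repeat the 4-cycle [<+1,+1,-2>, <-3,+1,+1>, <+4,+1,+1>, <+0,-3,+2>].
step 11: apply <+4,+1,+1> → <12,10,13>
step 12: apply <+0,-3,+2> → <12,7,15>
step 13: apply <+1,+1,-2> → <13,8,13>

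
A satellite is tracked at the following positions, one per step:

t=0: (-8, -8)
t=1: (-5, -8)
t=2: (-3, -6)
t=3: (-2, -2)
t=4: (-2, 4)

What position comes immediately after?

First differences are (+3, +0), (+2, +2), (+1, +4), (+0, +6); their common second difference is (-1, +2) (constant acceleration).
step 5: (-2, 4) + (-1, +8) → (-3, 12)

(-3, 12)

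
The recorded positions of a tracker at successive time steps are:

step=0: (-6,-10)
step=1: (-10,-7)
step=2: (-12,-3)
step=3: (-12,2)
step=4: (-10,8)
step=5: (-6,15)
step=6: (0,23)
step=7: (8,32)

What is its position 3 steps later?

(44,65)

Taking differences between consecutive positions: (-4,+3), (-2,+4), (+0,+5), (+2,+6), (+4,+7), (+6,+8), (+8,+9). These grow by (+2,+1) each step.
step 8: (8,32) + (+10,+10) → (18,42)
step 9: (18,42) + (+12,+11) → (30,53)
step 10: (30,53) + (+14,+12) → (44,65)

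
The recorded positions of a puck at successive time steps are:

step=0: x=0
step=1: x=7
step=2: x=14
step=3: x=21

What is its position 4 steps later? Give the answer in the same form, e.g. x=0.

x=49

Constant displacement of +7 per step.
step 4: 21 + 7 → x=28
step 5: 28 + 7 → x=35
step 6: 35 + 7 → x=42
step 7: 42 + 7 → x=49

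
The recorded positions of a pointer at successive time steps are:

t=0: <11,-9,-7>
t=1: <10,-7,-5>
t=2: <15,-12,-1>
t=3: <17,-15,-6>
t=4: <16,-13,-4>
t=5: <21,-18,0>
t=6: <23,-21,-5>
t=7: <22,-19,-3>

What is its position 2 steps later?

Step-to-step displacements: <-1,+2,+2>, <+5,-5,+4>, <+2,-3,-5>, <-1,+2,+2>, <+5,-5,+4>, <+2,-3,-5>, <-1,+2,+2> — a repeating cycle of length 3.
step 8: apply <+5,-5,+4> → <27,-24,1>
step 9: apply <+2,-3,-5> → <29,-27,-4>

<29,-27,-4>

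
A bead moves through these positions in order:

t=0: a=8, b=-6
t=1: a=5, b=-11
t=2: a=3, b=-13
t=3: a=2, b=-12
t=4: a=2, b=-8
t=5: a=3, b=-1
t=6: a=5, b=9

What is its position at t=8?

Taking differences between consecutive positions: (-3, -5), (-2, -2), (-1, +1), (+0, +4), (+1, +7), (+2, +10). These grow by (+1, +3) each step.
step 7: a=5, b=9 + (+3, +13) → a=8, b=22
step 8: a=8, b=22 + (+4, +16) → a=12, b=38

a=12, b=38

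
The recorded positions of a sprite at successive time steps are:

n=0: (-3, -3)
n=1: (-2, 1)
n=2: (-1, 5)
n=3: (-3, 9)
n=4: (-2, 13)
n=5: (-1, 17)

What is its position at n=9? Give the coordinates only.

(-3, 33)

The first coordinate repeats the cycle [-3, -2, -1] with period 3; step 9 mod 3 = 0, giving -3.
The second coordinate changes by +4 each step, so at step 9 it is -3 + 9·(4) = 33.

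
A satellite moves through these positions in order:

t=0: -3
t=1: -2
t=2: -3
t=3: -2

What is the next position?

-3

Consecutive displacements +1, -1, +1 scale by a factor of -1 each step.
step 4: -2 − 1 → -3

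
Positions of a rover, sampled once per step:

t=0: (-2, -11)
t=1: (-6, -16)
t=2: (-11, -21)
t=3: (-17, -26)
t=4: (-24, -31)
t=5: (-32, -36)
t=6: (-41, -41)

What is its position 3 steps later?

Taking differences between consecutive positions: (-4, -5), (-5, -5), (-6, -5), (-7, -5), (-8, -5), (-9, -5). These grow by (-1, +0) each step.
step 7: (-41, -41) + (-10, -5) → (-51, -46)
step 8: (-51, -46) + (-11, -5) → (-62, -51)
step 9: (-62, -51) + (-12, -5) → (-74, -56)

(-74, -56)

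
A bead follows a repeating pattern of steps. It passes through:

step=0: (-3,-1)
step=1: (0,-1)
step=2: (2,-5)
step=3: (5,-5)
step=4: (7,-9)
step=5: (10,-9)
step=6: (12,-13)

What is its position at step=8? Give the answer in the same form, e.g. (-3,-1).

The moves between consecutive positions are (+3,+0), (+2,-4), (+3,+0), (+2,-4), (+3,+0), (+2,-4); they repeat the 2-cycle [(+3,+0), (+2,-4)].
step 7: apply (+3,+0) → (15,-13)
step 8: apply (+2,-4) → (17,-17)

(17,-17)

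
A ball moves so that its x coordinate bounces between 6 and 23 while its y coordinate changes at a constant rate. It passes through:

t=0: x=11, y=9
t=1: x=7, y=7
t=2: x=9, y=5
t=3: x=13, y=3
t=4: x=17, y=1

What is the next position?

The x coordinate travels 4 per step and bounces off the walls at 6 and 23.
  step 5: 17 → 21
The y coordinate changes by -2 each step: at step 5 it is -1.

x=21, y=-1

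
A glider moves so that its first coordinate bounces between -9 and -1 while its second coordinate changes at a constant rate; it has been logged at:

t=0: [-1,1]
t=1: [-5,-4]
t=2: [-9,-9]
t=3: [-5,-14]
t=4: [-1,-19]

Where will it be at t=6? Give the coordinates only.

[-9,-29]

The first coordinate reflects between -9 and -1, moving 4 per step.
  step 5: -1 → -5
  step 6: -5 → -9
The second coordinate changes by -5 each step: at step 6 it is -29.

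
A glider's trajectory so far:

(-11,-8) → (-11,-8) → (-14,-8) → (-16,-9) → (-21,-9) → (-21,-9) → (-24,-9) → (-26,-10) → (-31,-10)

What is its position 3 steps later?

Differencing gives (+0,+0), (-3,+0), (-2,-1), (-5,+0), (+0,+0), (-3,+0), (-2,-1), (-5,+0). This is the pattern (+0,+0), (-3,+0), (-2,-1), (-5,+0) repeated.
step 9: apply (+0,+0) → (-31,-10)
step 10: apply (-3,+0) → (-34,-10)
step 11: apply (-2,-1) → (-36,-11)

(-36,-11)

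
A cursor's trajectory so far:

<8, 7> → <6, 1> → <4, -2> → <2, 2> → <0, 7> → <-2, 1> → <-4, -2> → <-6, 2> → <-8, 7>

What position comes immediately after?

<-10, 1>

The first coordinate changes by -2 each step, so at step 9 it is 8 + 9·(-2) = -10.
The second coordinate repeats the cycle [7, 1, -2, 2] with period 4; step 9 mod 4 = 1, giving 1.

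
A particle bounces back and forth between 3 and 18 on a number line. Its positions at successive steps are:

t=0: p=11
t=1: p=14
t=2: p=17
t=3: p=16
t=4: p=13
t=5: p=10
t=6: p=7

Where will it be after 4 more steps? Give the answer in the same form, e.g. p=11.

p=11

The value travels 3 per step and bounces off the walls at 3 and 18.
  step 7: 7 → 4
  step 8: 4 → 5
  step 9: 5 → 8
  step 10: 8 → 11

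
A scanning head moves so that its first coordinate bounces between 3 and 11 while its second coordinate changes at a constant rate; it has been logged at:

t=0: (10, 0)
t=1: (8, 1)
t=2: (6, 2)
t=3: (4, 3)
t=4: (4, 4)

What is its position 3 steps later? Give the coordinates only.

(10, 7)

The first coordinate reflects between 3 and 11, moving 2 per step.
  step 5: 4 → 6
  step 6: 6 → 8
  step 7: 8 → 10
The second coordinate changes by +1 each step: at step 7 it is 7.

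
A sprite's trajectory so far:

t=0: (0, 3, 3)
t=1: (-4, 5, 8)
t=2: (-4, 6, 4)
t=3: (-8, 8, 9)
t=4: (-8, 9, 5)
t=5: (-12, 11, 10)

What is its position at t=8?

(-16, 15, 7)

The moves between consecutive positions are (-4, +2, +5), (+0, +1, -4), (-4, +2, +5), (+0, +1, -4), (-4, +2, +5); they repeat the 2-cycle [(-4, +2, +5), (+0, +1, -4)].
step 6: apply (+0, +1, -4) → (-12, 12, 6)
step 7: apply (-4, +2, +5) → (-16, 14, 11)
step 8: apply (+0, +1, -4) → (-16, 15, 7)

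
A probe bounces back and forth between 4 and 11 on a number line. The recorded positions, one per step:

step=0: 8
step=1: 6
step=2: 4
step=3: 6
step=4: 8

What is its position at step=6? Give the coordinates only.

The value reflects between 4 and 11, moving 2 per step.
  step 5: 8 → 10
  step 6: 10 → 10

10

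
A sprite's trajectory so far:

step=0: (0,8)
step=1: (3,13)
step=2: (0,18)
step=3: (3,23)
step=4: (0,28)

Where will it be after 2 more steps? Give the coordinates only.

First: cycles through 0, 3 every 2 steps. Step 6 lands at position 0 of the cycle → 0.
Second: linear, +5 per step → 38 at step 6.

(0,38)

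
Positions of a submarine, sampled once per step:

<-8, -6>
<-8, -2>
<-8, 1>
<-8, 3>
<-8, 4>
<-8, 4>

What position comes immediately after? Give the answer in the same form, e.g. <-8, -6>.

Taking differences between consecutive positions: <+0, +4>, <+0, +3>, <+0, +2>, <+0, +1>, <+0, +0>. These grow by <+0, -1> each step.
step 6: <-8, 4> + <+0, -1> → <-8, 3>

<-8, 3>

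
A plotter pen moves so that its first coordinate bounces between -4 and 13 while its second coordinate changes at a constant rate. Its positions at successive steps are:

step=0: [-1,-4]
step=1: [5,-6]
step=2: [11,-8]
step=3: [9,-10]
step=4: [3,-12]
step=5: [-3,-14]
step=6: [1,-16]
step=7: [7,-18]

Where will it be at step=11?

[-3,-26]

The first coordinate travels 6 per step and bounces off the walls at -4 and 13.
  step 8: 7 → 13
  step 9: 13 → 7
  step 10: 7 → 1
  step 11: 1 → -3
The second coordinate changes by -2 each step: at step 11 it is -26.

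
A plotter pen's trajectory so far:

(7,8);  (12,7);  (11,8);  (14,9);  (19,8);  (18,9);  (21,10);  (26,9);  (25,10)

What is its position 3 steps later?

The moves between consecutive positions are (+5,-1), (-1,+1), (+3,+1), (+5,-1), (-1,+1), (+3,+1), (+5,-1), (-1,+1); they repeat the 3-cycle [(+5,-1), (-1,+1), (+3,+1)].
step 9: apply (+3,+1) → (28,11)
step 10: apply (+5,-1) → (33,10)
step 11: apply (-1,+1) → (32,11)

(32,11)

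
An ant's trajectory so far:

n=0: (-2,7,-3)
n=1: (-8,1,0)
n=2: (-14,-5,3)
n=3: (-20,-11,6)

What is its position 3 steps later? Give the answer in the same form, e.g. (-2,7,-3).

The position changes by (-6,-6,+3) every step.
step 4: (-20,-11,6) + (-6,-6,+3) → (-26,-17,9)
step 5: (-26,-17,9) + (-6,-6,+3) → (-32,-23,12)
step 6: (-32,-23,12) + (-6,-6,+3) → (-38,-29,15)

(-38,-29,15)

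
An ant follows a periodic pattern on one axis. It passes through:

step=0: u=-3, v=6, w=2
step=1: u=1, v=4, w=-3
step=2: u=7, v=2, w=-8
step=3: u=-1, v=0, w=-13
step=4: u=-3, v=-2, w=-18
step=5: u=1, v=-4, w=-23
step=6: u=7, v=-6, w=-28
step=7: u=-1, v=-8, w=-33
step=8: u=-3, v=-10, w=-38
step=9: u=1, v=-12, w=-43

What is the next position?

The u coordinate repeats the cycle [-3, 1, 7, -1] with period 4; step 10 mod 4 = 2, giving 7.
The v coordinate changes by -2 each step, so at step 10 it is 6 + 10·(-2) = -14.
The w coordinate changes by -5 each step, so at step 10 it is 2 + 10·(-5) = -48.

u=7, v=-14, w=-48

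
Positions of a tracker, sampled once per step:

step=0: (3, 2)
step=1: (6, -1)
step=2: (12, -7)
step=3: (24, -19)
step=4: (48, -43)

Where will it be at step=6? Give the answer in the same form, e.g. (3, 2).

(192, -187)

Consecutive displacements (+3, -3), (+6, -6), (+12, -12), (+24, -24) scale by a factor of 2 each step.
step 5: (48, -43) + (+48, -48) → (96, -91)
step 6: (96, -91) + (+96, -96) → (192, -187)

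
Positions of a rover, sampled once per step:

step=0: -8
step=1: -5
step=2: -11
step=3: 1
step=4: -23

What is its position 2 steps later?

Step-to-step displacements: +3, -6, +12, -24; each is -2× the previous.
step 5: -23 + 48 → 25
step 6: 25 − 96 → -71

-71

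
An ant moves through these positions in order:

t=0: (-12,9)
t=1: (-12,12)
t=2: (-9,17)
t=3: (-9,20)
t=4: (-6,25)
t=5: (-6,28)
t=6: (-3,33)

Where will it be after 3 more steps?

The moves between consecutive positions are (+0,+3), (+3,+5), (+0,+3), (+3,+5), (+0,+3), (+3,+5); they repeat the 2-cycle [(+0,+3), (+3,+5)].
step 7: apply (+0,+3) → (-3,36)
step 8: apply (+3,+5) → (0,41)
step 9: apply (+0,+3) → (0,44)

(0,44)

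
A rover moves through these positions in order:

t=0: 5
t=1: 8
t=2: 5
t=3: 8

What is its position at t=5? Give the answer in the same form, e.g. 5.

Step-to-step displacements: +3, -3, +3; each is -1× the previous.
step 4: 8 − 3 → 5
step 5: 5 + 3 → 8

8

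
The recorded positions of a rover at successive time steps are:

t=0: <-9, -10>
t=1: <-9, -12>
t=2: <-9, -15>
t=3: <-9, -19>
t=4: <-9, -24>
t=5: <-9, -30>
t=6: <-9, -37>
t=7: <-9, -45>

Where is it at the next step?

<-9, -54>

First differences are <+0, -2>, <+0, -3>, <+0, -4>, <+0, -5>, <+0, -6>, <+0, -7>, <+0, -8>; their common second difference is <+0, -1> (constant acceleration).
step 8: <-9, -45> + <+0, -9> → <-9, -54>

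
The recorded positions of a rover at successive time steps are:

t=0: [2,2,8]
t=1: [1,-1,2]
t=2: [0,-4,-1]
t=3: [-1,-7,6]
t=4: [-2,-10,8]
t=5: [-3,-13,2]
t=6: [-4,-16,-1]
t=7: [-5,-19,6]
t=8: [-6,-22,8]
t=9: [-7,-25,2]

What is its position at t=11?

The first coordinate changes by -1 each step, so at step 11 it is 2 + 11·(-1) = -9.
The second coordinate changes by -3 each step, so at step 11 it is 2 + 11·(-3) = -31.
The third coordinate repeats the cycle [8, 2, -1, 6] with period 4; step 11 mod 4 = 3, giving 6.

[-9,-31,6]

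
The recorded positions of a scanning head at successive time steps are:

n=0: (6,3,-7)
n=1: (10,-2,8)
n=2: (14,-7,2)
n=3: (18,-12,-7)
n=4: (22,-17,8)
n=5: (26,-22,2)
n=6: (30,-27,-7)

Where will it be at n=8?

First: linear, +4 per step → 38 at step 8.
Second: linear, -5 per step → -37 at step 8.
Third: cycles through -7, 8, 2 every 3 steps. Step 8 lands at position 2 of the cycle → 2.

(38,-37,2)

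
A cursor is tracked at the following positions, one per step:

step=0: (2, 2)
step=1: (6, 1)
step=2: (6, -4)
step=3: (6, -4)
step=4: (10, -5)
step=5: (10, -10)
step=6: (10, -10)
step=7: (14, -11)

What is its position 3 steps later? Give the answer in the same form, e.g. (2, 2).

(18, -17)

Differencing gives (+4, -1), (+0, -5), (+0, +0), (+4, -1), (+0, -5), (+0, +0), (+4, -1). This is the pattern (+4, -1), (+0, -5), (+0, +0) repeated.
step 8: apply (+0, -5) → (14, -16)
step 9: apply (+0, +0) → (14, -16)
step 10: apply (+4, -1) → (18, -17)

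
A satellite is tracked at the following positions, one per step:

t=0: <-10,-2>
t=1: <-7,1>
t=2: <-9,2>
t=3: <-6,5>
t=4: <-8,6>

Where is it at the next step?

<-5,9>

The moves between consecutive positions are <+3,+3>, <-2,+1>, <+3,+3>, <-2,+1>; they repeat the 2-cycle [<+3,+3>, <-2,+1>].
step 5: apply <+3,+3> → <-5,9>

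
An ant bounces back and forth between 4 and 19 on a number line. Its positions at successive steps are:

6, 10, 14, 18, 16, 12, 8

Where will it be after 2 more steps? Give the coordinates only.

8

The value reflects between 4 and 19, moving 4 per step.
  step 7: 8 → 4
  step 8: 4 → 8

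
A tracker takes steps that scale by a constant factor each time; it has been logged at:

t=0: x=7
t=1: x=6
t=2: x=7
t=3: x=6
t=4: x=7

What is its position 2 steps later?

The jumps are -1, +1, -1, +1 — a geometric progression with ratio -1.
step 5: 7 − 1 → x=6
step 6: 6 + 1 → x=7

x=7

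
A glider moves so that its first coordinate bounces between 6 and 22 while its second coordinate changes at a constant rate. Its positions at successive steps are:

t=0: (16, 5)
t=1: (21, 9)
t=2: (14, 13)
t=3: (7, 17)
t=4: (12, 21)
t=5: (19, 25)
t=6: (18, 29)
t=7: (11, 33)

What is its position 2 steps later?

The first coordinate travels 7 per step and bounces off the walls at 6 and 22.
  step 8: 11 → 8
  step 9: 8 → 15
The second coordinate changes by +4 each step: at step 9 it is 41.

(15, 41)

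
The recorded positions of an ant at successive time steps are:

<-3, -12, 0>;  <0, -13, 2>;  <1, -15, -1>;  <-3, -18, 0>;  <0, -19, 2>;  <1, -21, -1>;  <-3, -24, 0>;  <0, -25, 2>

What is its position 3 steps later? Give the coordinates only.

Differencing gives <+3, -1, +2>, <+1, -2, -3>, <-4, -3, +1>, <+3, -1, +2>, <+1, -2, -3>, <-4, -3, +1>, <+3, -1, +2>. This is the pattern <+3, -1, +2>, <+1, -2, -3>, <-4, -3, +1> repeated.
step 8: apply <+1, -2, -3> → <1, -27, -1>
step 9: apply <-4, -3, +1> → <-3, -30, 0>
step 10: apply <+3, -1, +2> → <0, -31, 2>

<0, -31, 2>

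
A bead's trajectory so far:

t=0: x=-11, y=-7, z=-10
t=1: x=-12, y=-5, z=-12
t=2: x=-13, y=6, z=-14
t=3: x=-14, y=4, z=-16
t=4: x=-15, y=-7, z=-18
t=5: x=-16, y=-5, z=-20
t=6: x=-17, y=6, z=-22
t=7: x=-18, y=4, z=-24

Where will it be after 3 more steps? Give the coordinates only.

x=-21, y=6, z=-30

The x coordinate changes by -1 each step, so at step 10 it is -11 + 10·(-1) = -21.
The y coordinate repeats the cycle [-7, -5, 6, 4] with period 4; step 10 mod 4 = 2, giving 6.
The z coordinate changes by -2 each step, so at step 10 it is -10 + 10·(-2) = -30.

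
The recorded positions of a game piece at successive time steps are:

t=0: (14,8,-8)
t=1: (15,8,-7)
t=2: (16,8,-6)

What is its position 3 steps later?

(19,8,-3)

The position changes by (+1,+0,+1) every step.
step 3: (16,8,-6) + (+1,+0,+1) → (17,8,-5)
step 4: (17,8,-5) + (+1,+0,+1) → (18,8,-4)
step 5: (18,8,-4) + (+1,+0,+1) → (19,8,-3)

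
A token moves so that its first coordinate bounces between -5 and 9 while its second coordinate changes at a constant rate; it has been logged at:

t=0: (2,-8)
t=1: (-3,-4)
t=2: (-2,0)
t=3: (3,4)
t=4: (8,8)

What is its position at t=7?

The first coordinate travels 5 per step and bounces off the walls at -5 and 9.
  step 5: 8 → 5
  step 6: 5 → 0
  step 7: 0 → -5
The second coordinate changes by +4 each step: at step 7 it is 20.

(-5,20)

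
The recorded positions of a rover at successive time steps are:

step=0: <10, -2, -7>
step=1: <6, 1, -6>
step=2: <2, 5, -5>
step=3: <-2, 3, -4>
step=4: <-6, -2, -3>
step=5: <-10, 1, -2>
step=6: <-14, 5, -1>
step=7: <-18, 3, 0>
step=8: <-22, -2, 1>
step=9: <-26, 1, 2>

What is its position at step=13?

<-42, 1, 6>

The first coordinate changes by -4 each step, so at step 13 it is 10 + 13·(-4) = -42.
The second coordinate repeats the cycle [-2, 1, 5, 3] with period 4; step 13 mod 4 = 1, giving 1.
The third coordinate changes by +1 each step, so at step 13 it is -7 + 13·(1) = 6.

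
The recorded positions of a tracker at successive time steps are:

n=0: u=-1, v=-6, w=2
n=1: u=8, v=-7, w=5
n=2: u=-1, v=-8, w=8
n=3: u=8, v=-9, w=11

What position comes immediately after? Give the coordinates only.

The u coordinate repeats the cycle [-1, 8] with period 2; step 4 mod 2 = 0, giving -1.
The v coordinate changes by -1 each step, so at step 4 it is -6 + 4·(-1) = -10.
The w coordinate changes by +3 each step, so at step 4 it is 2 + 4·(3) = 14.

u=-1, v=-10, w=14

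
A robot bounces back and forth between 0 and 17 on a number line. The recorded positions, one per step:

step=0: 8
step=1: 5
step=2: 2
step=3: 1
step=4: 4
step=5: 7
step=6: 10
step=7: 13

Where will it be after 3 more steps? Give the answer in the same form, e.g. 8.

The value reflects between 0 and 17, moving 3 per step.
  step 8: 13 → 16
  step 9: 16 → 15
  step 10: 15 → 12

12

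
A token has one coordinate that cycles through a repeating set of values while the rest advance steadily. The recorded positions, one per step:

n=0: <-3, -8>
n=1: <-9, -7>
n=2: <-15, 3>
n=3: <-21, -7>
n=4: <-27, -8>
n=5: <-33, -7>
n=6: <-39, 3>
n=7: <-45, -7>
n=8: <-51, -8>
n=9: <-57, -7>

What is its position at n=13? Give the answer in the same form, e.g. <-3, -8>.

<-81, -7>

First: linear, -6 per step → -81 at step 13.
Second: cycles through -8, -7, 3, -7 every 4 steps. Step 13 lands at position 1 of the cycle → -7.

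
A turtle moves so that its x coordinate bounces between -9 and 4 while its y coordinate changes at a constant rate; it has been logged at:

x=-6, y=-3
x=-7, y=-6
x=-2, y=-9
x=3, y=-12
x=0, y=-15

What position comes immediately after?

The x coordinate reflects between -9 and 4, moving 5 per step.
  step 5: 0 → -5
The y coordinate changes by -3 each step: at step 5 it is -18.

x=-5, y=-18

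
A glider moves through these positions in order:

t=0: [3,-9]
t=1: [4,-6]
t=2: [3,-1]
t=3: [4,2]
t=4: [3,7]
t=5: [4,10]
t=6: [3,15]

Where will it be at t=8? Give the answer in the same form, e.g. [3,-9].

[3,23]

Step-to-step displacements: [+1,+3], [-1,+5], [+1,+3], [-1,+5], [+1,+3], [-1,+5] — a repeating cycle of length 2.
step 7: apply [+1,+3] → [4,18]
step 8: apply [-1,+5] → [3,23]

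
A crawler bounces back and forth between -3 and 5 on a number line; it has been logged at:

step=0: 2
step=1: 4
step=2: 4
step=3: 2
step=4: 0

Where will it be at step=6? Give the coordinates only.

The value reflects between -3 and 5, moving 2 per step.
  step 5: 0 → -2
  step 6: -2 → -2

-2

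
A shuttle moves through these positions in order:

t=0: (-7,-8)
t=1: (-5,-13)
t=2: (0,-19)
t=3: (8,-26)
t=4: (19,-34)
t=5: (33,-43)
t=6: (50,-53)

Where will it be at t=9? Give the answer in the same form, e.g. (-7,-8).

Taking differences between consecutive positions: (+2,-5), (+5,-6), (+8,-7), (+11,-8), (+14,-9), (+17,-10). These grow by (+3,-1) each step.
step 7: (50,-53) + (+20,-11) → (70,-64)
step 8: (70,-64) + (+23,-12) → (93,-76)
step 9: (93,-76) + (+26,-13) → (119,-89)

(119,-89)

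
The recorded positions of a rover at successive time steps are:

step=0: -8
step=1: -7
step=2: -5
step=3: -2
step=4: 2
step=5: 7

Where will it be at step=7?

20

Successive displacements: +1, +2, +3, +4, +5 — each changes by +1.
step 6: 7 + 6 → 13
step 7: 13 + 7 → 20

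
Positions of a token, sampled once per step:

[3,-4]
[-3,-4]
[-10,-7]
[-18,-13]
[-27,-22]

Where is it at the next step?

[-37,-34]

First differences are [-6,+0], [-7,-3], [-8,-6], [-9,-9]; their common second difference is [-1,-3] (constant acceleration).
step 5: [-27,-22] + [-10,-12] → [-37,-34]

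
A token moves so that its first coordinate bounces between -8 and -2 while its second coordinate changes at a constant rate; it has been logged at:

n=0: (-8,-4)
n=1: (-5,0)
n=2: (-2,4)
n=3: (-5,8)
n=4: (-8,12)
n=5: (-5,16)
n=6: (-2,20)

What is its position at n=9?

The first coordinate reflects between -8 and -2, moving 3 per step.
  step 7: -2 → -5
  step 8: -5 → -8
  step 9: -8 → -5
The second coordinate changes by +4 each step: at step 9 it is 32.

(-5,32)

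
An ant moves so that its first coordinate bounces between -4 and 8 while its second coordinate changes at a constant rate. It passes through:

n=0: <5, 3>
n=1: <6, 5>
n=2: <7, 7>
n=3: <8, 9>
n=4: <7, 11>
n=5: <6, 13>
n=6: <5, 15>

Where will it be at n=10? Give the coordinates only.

<1, 23>

The first coordinate reflects between -4 and 8, moving 1 per step.
  step 7: 5 → 4
  step 8: 4 → 3
  step 9: 3 → 2
  step 10: 2 → 1
The second coordinate changes by +2 each step: at step 10 it is 23.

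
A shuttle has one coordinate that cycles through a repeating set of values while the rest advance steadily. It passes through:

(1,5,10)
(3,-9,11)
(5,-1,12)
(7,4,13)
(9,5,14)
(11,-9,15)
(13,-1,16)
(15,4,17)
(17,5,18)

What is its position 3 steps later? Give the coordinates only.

First: linear, +2 per step → 23 at step 11.
Second: cycles through 5, -9, -1, 4 every 4 steps. Step 11 lands at position 3 of the cycle → 4.
Third: linear, +1 per step → 21 at step 11.

(23,4,21)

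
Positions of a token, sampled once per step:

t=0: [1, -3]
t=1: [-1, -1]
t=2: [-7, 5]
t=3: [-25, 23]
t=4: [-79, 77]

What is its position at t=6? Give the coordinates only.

Step-to-step displacements: [-2, +2], [-6, +6], [-18, +18], [-54, +54]; each is 3× the previous.
step 5: [-79, 77] + [-162, +162] → [-241, 239]
step 6: [-241, 239] + [-486, +486] → [-727, 725]

[-727, 725]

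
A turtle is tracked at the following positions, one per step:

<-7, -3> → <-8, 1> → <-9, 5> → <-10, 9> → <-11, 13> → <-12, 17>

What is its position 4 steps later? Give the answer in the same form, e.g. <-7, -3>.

<-16, 33>

The position changes by <-1, +4> every step.
step 6: <-12, 17> + <-1, +4> → <-13, 21>
step 7: <-13, 21> + <-1, +4> → <-14, 25>
step 8: <-14, 25> + <-1, +4> → <-15, 29>
step 9: <-15, 29> + <-1, +4> → <-16, 33>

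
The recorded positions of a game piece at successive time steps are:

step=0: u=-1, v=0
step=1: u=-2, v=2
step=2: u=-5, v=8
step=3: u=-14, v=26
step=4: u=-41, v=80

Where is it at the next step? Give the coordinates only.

u=-122, v=242

Step-to-step displacements: (-1, +2), (-3, +6), (-9, +18), (-27, +54); each is 3× the previous.
step 5: u=-41, v=80 + (-81, +162) → u=-122, v=242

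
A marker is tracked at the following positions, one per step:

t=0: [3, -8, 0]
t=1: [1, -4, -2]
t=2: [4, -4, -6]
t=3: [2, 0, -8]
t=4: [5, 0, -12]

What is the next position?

The moves between consecutive positions are [-2, +4, -2], [+3, +0, -4], [-2, +4, -2], [+3, +0, -4]; they repeat the 2-cycle [[-2, +4, -2], [+3, +0, -4]].
step 5: apply [-2, +4, -2] → [3, 4, -14]

[3, 4, -14]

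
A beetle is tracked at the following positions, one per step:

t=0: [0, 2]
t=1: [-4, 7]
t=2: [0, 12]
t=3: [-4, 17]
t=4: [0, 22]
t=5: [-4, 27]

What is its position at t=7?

[-4, 37]

The first coordinate repeats the cycle [0, -4] with period 2; step 7 mod 2 = 1, giving -4.
The second coordinate changes by +5 each step, so at step 7 it is 2 + 7·(5) = 37.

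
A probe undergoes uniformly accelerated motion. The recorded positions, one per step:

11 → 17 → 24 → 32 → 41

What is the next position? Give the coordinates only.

First differences are +6, +7, +8, +9; their common second difference is +1 (constant acceleration).
step 5: 41 + 10 → 51

51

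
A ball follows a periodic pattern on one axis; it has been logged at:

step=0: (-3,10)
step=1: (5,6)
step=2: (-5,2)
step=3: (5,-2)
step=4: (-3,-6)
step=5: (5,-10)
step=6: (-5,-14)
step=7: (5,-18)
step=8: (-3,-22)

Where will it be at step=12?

(-3,-38)

The first coordinate repeats the cycle [-3, 5, -5, 5] with period 4; step 12 mod 4 = 0, giving -3.
The second coordinate changes by -4 each step, so at step 12 it is 10 + 12·(-4) = -38.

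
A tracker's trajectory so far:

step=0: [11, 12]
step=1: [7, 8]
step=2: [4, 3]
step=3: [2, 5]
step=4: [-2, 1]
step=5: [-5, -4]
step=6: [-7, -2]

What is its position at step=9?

Differencing gives [-4, -4], [-3, -5], [-2, +2], [-4, -4], [-3, -5], [-2, +2]. This is the pattern [-4, -4], [-3, -5], [-2, +2] repeated.
step 7: apply [-4, -4] → [-11, -6]
step 8: apply [-3, -5] → [-14, -11]
step 9: apply [-2, +2] → [-16, -9]

[-16, -9]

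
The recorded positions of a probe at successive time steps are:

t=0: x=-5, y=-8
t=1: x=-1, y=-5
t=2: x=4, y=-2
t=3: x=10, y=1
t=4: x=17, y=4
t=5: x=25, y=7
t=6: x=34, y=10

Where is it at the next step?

Taking differences between consecutive positions: (+4,+3), (+5,+3), (+6,+3), (+7,+3), (+8,+3), (+9,+3). These grow by (+1,+0) each step.
step 7: x=34, y=10 + (+10,+3) → x=44, y=13

x=44, y=13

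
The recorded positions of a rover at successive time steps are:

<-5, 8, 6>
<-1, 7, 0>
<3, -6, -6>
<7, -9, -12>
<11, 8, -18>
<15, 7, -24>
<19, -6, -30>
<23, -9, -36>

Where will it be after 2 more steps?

<31, 7, -48>

First: linear, +4 per step → 31 at step 9.
Second: cycles through 8, 7, -6, -9 every 4 steps. Step 9 lands at position 1 of the cycle → 7.
Third: linear, -6 per step → -48 at step 9.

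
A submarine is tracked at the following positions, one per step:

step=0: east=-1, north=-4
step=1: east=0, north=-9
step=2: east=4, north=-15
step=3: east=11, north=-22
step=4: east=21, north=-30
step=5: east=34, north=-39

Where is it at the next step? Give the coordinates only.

Successive displacements: (+1, -5), (+4, -6), (+7, -7), (+10, -8), (+13, -9) — each changes by (+3, -1).
step 6: east=34, north=-39 + (+16, -10) → east=50, north=-49

east=50, north=-49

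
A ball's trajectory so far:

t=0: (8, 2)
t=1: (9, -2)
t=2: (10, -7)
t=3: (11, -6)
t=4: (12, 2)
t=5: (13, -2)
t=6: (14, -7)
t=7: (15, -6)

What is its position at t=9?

First: linear, +1 per step → 17 at step 9.
Second: cycles through 2, -2, -7, -6 every 4 steps. Step 9 lands at position 1 of the cycle → -2.

(17, -2)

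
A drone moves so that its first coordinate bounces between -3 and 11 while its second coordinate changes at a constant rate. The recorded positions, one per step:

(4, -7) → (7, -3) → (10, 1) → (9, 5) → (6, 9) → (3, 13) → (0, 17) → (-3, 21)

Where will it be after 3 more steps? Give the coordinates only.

The first coordinate reflects between -3 and 11, moving 3 per step.
  step 8: -3 → 0
  step 9: 0 → 3
  step 10: 3 → 6
The second coordinate changes by +4 each step: at step 10 it is 33.

(6, 33)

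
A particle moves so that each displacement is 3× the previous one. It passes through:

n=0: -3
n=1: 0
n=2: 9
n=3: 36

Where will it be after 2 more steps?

Step-to-step displacements: +3, +9, +27; each is 3× the previous.
step 4: 36 + 81 → 117
step 5: 117 + 243 → 360

360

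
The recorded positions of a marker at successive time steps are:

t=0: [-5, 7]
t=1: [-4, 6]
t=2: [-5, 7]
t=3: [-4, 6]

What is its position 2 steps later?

Consecutive displacements [+1, -1], [-1, +1], [+1, -1] scale by a factor of -1 each step.
step 4: [-4, 6] + [-1, +1] → [-5, 7]
step 5: [-5, 7] + [+1, -1] → [-4, 6]

[-4, 6]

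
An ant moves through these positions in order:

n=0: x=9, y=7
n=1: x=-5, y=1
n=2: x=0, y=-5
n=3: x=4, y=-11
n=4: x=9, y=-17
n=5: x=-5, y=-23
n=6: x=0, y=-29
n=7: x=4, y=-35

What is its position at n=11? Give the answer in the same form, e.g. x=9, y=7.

x=4, y=-59

X: cycles through 9, -5, 0, 4 every 4 steps. Step 11 lands at position 3 of the cycle → 4.
Y: linear, -6 per step → -59 at step 11.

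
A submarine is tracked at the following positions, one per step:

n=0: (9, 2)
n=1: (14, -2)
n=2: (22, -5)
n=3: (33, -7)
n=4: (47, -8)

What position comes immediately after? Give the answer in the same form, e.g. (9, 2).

Successive displacements: (+5, -4), (+8, -3), (+11, -2), (+14, -1) — each changes by (+3, +1).
step 5: (47, -8) + (+17, +0) → (64, -8)

(64, -8)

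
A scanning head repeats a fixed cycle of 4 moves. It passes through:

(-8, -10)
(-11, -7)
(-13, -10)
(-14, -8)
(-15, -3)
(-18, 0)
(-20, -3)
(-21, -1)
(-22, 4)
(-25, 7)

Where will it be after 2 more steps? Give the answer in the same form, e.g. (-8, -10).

Differencing gives (-3, +3), (-2, -3), (-1, +2), (-1, +5), (-3, +3), (-2, -3), (-1, +2), (-1, +5), (-3, +3). This is the pattern (-3, +3), (-2, -3), (-1, +2), (-1, +5) repeated.
step 10: apply (-2, -3) → (-27, 4)
step 11: apply (-1, +2) → (-28, 6)

(-28, 6)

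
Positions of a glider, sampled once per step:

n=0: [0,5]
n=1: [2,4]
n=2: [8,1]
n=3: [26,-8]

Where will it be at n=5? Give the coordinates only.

Consecutive displacements [+2,-1], [+6,-3], [+18,-9] scale by a factor of 3 each step.
step 4: [26,-8] + [+54,-27] → [80,-35]
step 5: [80,-35] + [+162,-81] → [242,-116]

[242,-116]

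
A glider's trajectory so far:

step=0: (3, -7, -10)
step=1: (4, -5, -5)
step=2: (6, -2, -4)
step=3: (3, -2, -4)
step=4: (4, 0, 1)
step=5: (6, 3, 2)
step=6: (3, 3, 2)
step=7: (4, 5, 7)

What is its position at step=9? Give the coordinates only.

(3, 8, 8)

The moves between consecutive positions are (+1, +2, +5), (+2, +3, +1), (-3, +0, +0), (+1, +2, +5), (+2, +3, +1), (-3, +0, +0), (+1, +2, +5); they repeat the 3-cycle [(+1, +2, +5), (+2, +3, +1), (-3, +0, +0)].
step 8: apply (+2, +3, +1) → (6, 8, 8)
step 9: apply (-3, +0, +0) → (3, 8, 8)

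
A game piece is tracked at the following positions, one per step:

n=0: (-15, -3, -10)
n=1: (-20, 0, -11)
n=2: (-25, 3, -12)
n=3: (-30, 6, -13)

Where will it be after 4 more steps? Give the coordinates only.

The position changes by (-5, +3, -1) every step.
step 4: (-30, 6, -13) + (-5, +3, -1) → (-35, 9, -14)
step 5: (-35, 9, -14) + (-5, +3, -1) → (-40, 12, -15)
step 6: (-40, 12, -15) + (-5, +3, -1) → (-45, 15, -16)
step 7: (-45, 15, -16) + (-5, +3, -1) → (-50, 18, -17)

(-50, 18, -17)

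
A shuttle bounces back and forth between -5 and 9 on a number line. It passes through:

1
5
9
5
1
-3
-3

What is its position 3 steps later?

9

The value reflects between -5 and 9, moving 4 per step.
  step 7: -3 → 1
  step 8: 1 → 5
  step 9: 5 → 9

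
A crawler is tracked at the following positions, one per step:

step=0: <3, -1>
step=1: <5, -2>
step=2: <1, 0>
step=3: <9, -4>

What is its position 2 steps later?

Consecutive displacements <+2, -1>, <-4, +2>, <+8, -4> scale by a factor of -2 each step.
step 4: <9, -4> + <-16, +8> → <-7, 4>
step 5: <-7, 4> + <+32, -16> → <25, -12>

<25, -12>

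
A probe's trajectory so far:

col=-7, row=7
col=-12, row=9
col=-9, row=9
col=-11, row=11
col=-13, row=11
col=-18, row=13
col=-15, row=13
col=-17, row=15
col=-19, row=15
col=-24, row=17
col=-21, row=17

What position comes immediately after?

The moves between consecutive positions are (-5, +2), (+3, +0), (-2, +2), (-2, +0), (-5, +2), (+3, +0), (-2, +2), (-2, +0), (-5, +2), (+3, +0); they repeat the 4-cycle [(-5, +2), (+3, +0), (-2, +2), (-2, +0)].
step 11: apply (-2, +2) → col=-23, row=19

col=-23, row=19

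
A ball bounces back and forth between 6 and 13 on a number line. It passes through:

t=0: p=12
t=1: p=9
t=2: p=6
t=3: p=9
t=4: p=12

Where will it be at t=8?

p=10

The value travels 3 per step and bounces off the walls at 6 and 13.
  step 5: 12 → 11
  step 6: 11 → 8
  step 7: 8 → 7
  step 8: 7 → 10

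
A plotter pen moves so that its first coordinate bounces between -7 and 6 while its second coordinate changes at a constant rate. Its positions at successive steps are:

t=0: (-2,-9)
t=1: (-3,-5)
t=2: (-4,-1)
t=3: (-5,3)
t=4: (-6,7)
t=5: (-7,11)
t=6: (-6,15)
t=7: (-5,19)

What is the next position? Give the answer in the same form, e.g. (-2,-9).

(-4,23)

The first coordinate reflects between -7 and 6, moving 1 per step.
  step 8: -5 → -4
The second coordinate changes by +4 each step: at step 8 it is 23.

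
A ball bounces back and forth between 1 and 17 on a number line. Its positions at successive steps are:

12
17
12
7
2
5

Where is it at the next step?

10

The value reflects between 1 and 17, moving 5 per step.
  step 6: 5 → 10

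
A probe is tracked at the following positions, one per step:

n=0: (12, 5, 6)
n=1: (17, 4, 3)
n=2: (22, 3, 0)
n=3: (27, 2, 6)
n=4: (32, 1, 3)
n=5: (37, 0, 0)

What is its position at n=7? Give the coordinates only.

(47, -2, 3)

The first coordinate changes by +5 each step, so at step 7 it is 12 + 7·(5) = 47.
The second coordinate changes by -1 each step, so at step 7 it is 5 + 7·(-1) = -2.
The third coordinate repeats the cycle [6, 3, 0] with period 3; step 7 mod 3 = 1, giving 3.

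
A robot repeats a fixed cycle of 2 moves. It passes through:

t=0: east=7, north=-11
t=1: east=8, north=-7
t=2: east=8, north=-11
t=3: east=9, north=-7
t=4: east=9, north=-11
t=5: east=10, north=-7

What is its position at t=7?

east=11, north=-7

Differencing gives (+1, +4), (+0, -4), (+1, +4), (+0, -4), (+1, +4). This is the pattern (+1, +4), (+0, -4) repeated.
step 6: apply (+0, -4) → east=10, north=-11
step 7: apply (+1, +4) → east=11, north=-7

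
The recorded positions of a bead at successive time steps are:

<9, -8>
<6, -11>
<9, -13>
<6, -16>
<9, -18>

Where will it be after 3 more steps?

<6, -26>

Step-to-step displacements: <-3, -3>, <+3, -2>, <-3, -3>, <+3, -2> — a repeating cycle of length 2.
step 5: apply <-3, -3> → <6, -21>
step 6: apply <+3, -2> → <9, -23>
step 7: apply <-3, -3> → <6, -26>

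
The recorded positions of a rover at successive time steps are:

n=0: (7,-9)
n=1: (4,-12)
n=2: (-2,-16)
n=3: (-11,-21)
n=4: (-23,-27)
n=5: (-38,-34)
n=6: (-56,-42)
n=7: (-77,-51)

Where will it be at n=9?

(-128,-72)

First differences are (-3,-3), (-6,-4), (-9,-5), (-12,-6), (-15,-7), (-18,-8), (-21,-9); their common second difference is (-3,-1) (constant acceleration).
step 8: (-77,-51) + (-24,-10) → (-101,-61)
step 9: (-101,-61) + (-27,-11) → (-128,-72)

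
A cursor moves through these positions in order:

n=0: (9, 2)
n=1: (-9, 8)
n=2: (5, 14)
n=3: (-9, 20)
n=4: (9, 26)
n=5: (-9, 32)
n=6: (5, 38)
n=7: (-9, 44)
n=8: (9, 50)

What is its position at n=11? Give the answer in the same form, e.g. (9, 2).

(-9, 68)

First: cycles through 9, -9, 5, -9 every 4 steps. Step 11 lands at position 3 of the cycle → -9.
Second: linear, +6 per step → 68 at step 11.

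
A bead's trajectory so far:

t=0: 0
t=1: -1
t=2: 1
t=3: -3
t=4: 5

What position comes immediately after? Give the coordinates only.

-11

Consecutive displacements -1, +2, -4, +8 scale by a factor of -2 each step.
step 5: 5 − 16 → -11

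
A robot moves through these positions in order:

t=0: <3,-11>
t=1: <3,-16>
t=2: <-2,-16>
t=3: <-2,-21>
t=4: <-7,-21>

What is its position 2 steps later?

<-12,-26>

The moves between consecutive positions are <+0,-5>, <-5,+0>, <+0,-5>, <-5,+0>; they repeat the 2-cycle [<+0,-5>, <-5,+0>].
step 5: apply <+0,-5> → <-7,-26>
step 6: apply <-5,+0> → <-12,-26>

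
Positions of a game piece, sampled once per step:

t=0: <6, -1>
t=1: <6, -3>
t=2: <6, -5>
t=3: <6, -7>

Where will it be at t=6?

The position changes by <+0, -2> every step.
step 4: <6, -7> + <+0, -2> → <6, -9>
step 5: <6, -9> + <+0, -2> → <6, -11>
step 6: <6, -11> + <+0, -2> → <6, -13>

<6, -13>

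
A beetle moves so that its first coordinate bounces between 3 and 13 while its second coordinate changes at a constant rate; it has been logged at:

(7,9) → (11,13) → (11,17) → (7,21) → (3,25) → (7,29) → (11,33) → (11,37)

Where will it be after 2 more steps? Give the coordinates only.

(3,45)

The first coordinate travels 4 per step and bounces off the walls at 3 and 13.
  step 8: 11 → 7
  step 9: 7 → 3
The second coordinate changes by +4 each step: at step 9 it is 45.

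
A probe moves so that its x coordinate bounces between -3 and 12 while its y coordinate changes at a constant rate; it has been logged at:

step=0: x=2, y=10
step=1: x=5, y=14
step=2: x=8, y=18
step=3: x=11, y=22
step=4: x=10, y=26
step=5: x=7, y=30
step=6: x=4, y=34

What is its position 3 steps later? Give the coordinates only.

The x coordinate travels 3 per step and bounces off the walls at -3 and 12.
  step 7: 4 → 1
  step 8: 1 → -2
  step 9: -2 → -1
The y coordinate changes by +4 each step: at step 9 it is 46.

x=-1, y=46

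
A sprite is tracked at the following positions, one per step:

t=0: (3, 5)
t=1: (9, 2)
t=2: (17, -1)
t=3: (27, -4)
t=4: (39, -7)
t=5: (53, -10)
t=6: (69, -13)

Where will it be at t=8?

(107, -19)

First differences are (+6, -3), (+8, -3), (+10, -3), (+12, -3), (+14, -3), (+16, -3); their common second difference is (+2, +0) (constant acceleration).
step 7: (69, -13) + (+18, -3) → (87, -16)
step 8: (87, -16) + (+20, -3) → (107, -19)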